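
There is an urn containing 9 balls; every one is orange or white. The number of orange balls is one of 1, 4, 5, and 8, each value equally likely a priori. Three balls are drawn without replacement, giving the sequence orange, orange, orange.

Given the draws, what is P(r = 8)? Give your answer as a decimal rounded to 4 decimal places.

0.8000

For each hypothesis, P(data | H) works out to: P(data | r = 1) = (1/9)(0/8) = 0; P(data | r = 4) = (4/9)(3/8)(2/7) = 1/21; P(data | r = 5) = (5/9)(4/8)(3/7) = 5/42; P(data | r = 8) = (8/9)(7/8)(6/7) = 2/3.
The prior-weighted likelihoods are 1/4 · 0 = 0, 1/4 · 1/21 = 1/84, 1/4 · 5/42 = 5/168, 1/4 · 2/3 = 1/6; summing to 5/24.
So P(r = 8 | data) = (1/6) / (5/24) = 4/5.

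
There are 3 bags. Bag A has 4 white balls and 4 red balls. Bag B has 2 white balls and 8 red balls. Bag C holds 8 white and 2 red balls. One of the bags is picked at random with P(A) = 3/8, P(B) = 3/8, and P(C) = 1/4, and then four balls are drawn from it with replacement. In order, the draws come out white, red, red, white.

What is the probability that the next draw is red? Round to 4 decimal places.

The likelihood of the observed sequence under each hypothesis: P(data | bag A) = (4/8)(4/8)(4/8)(4/8) = 0.0625; P(data | bag B) = (2/10)(8/10)(8/10)(2/10) = 0.0256; P(data | bag C) = (8/10)(2/10)(2/10)(8/10) = 0.0256.
The prior-weighted likelihoods are 3/8 · 0.0625 = 0.023438, 3/8 · 0.0256 = 0.0096, 1/4 · 0.0256 = 0.0064; summing to 0.039438.
Normalising, the posterior is P(bag A | data) = 0.59429, P(bag B | data) = 0.24342, P(bag C | data) = 0.16228.
Averaging over the posterior, P(red next | data) = (1/2)(0.59429) + (4/5)(0.24342) + (1/5)(0.16228) = 0.52434.

0.5243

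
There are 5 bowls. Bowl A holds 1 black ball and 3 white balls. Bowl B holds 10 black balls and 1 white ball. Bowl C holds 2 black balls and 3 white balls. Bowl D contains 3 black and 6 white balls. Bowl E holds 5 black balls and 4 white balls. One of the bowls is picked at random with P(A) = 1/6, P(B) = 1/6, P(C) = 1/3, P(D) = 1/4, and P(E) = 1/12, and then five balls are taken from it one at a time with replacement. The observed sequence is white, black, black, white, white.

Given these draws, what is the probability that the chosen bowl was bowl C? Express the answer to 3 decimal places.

0.435

Under each hypothesis, the probability of the observed sequence is: P(data | bowl A) = (3/4)(1/4)(1/4)(3/4)(3/4) = 0.026367; P(data | bowl B) = (1/11)(10/11)(10/11)(1/11)(1/11) = 0.00062092; P(data | bowl C) = (3/5)(2/5)(2/5)(3/5)(3/5) = 0.03456; P(data | bowl D) = (6/9)(3/9)(3/9)(6/9)(6/9) = 0.032922; P(data | bowl E) = (4/9)(5/9)(5/9)(4/9)(4/9) = 0.027096.
Weighting by the prior gives 1/6 · 0.026367 = 0.0043945, 1/6 · 0.00062092 = 0.00010349, 1/3 · 0.03456 = 0.01152, 1/4 · 0.032922 = 0.0082305, 1/12 · 0.027096 = 0.002258; with total 0.026506.
By Bayes' rule, P(bowl C | data) = (0.01152) / (0.026506) = 0.43461.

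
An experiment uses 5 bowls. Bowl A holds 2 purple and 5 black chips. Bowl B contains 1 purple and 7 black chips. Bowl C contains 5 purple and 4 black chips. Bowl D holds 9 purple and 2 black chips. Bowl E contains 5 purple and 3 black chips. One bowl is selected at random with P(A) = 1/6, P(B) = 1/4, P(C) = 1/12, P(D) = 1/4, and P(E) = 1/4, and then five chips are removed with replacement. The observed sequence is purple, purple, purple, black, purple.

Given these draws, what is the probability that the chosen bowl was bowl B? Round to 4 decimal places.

Compute the likelihood of the observed sequence for each case: P(data | bowl A) = (2/7)(2/7)(2/7)(5/7)(2/7) = 0.0047599; P(data | bowl B) = (1/8)(1/8)(1/8)(7/8)(1/8) = 0.00021362; P(data | bowl C) = (5/9)(5/9)(5/9)(4/9)(5/9) = 0.042338; P(data | bowl D) = (9/11)(9/11)(9/11)(2/11)(9/11) = 0.081477; P(data | bowl E) = (5/8)(5/8)(5/8)(3/8)(5/8) = 0.05722.
Multiplying each by its prior: 1/6 · 0.0047599 = 0.00079332, 1/4 · 0.00021362 = 5.3406e-05, 1/12 · 0.042338 = 0.0035281, 1/4 · 0.081477 = 0.020369, 1/4 · 0.05722 = 0.014305; with total 0.039049.
Hence P(bowl B | data) = (5.3406e-05) / (0.039049) = 0.0013676.

0.0014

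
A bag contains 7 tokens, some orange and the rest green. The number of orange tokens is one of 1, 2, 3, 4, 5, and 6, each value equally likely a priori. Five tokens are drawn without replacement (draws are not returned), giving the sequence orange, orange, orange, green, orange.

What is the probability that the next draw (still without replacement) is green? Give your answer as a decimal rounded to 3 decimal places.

0.286

Compute the likelihood of the observed sequence for each case: P(data | r = 1) = (1/7)(0/6) = 0; P(data | r = 2) = (2/7)(1/6)(0/5) = 0; P(data | r = 3) = (3/7)(2/6)(1/5)(4/4)(0/3) = 0; P(data | r = 4) = (4/7)(3/6)(2/5)(3/4)(1/3) = 1/35; P(data | r = 5) = (5/7)(4/6)(3/5)(2/4)(2/3) = 2/21; P(data | r = 6) = (6/7)(5/6)(4/5)(1/4)(3/3) = 1/7.
Multiplying each by its prior: 1/6 · 0 = 0, 1/6 · 0 = 0, 1/6 · 0 = 0, 1/6 · 1/35 = 1/210, 1/6 · 2/21 = 1/63, 1/6 · 1/7 = 1/42; with total 2/45.
Normalising, the posterior is P(r = 1 | data) = 0, P(r = 2 | data) = 0, P(r = 3 | data) = 0, P(r = 4 | data) = 3/28, P(r = 5 | data) = 5/14, P(r = 6 | data) = 15/28.
The predictive probability is P(green next | data) = (1)(3/28) + (1/2)(5/14) + (0)(15/28) = 2/7.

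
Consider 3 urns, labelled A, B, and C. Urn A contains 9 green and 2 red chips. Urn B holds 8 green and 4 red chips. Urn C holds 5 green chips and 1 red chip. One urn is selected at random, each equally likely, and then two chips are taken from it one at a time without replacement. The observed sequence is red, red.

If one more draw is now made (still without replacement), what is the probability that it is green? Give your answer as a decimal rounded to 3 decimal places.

0.833

For each hypothesis, P(data | H) works out to: P(data | urn A) = (2/11)(1/10) = 1/55; P(data | urn B) = (4/12)(3/11) = 1/11; P(data | urn C) = (1/6)(0/5) = 0.
Weighting by the prior gives 1/3 · 1/55 = 1/165, 1/3 · 1/11 = 1/33, 1/3 · 0 = 0; these sum to 2/55.
The posterior is then P(urn A | data) = 1/6, P(urn B | data) = 5/6, P(urn C | data) = 0.
So P(green next | data) = Σ P(green next | H) P(H | data) = (1)(1/6) + (4/5)(5/6) = 5/6.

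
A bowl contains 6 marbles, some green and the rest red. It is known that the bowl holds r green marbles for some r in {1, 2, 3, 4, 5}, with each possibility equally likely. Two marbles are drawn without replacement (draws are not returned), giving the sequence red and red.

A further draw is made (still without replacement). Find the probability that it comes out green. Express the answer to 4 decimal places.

0.4375

The likelihood of the observed sequence under each hypothesis: P(data | r = 1) = (5/6)(4/5) = 2/3; P(data | r = 2) = (4/6)(3/5) = 2/5; P(data | r = 3) = (3/6)(2/5) = 1/5; P(data | r = 4) = (2/6)(1/5) = 1/15; P(data | r = 5) = (1/6)(0/5) = 0.
The prior-weighted likelihoods are 1/5 · 2/3 = 2/15, 1/5 · 2/5 = 2/25, 1/5 · 1/5 = 1/25, 1/5 · 1/15 = 1/75, 1/5 · 0 = 0; summing to 4/15.
Normalising, the posterior is P(r = 1 | data) = 1/2, P(r = 2 | data) = 3/10, P(r = 3 | data) = 3/20, P(r = 4 | data) = 1/20, P(r = 5 | data) = 0.
So P(green next | data) = Σ P(green next | H) P(H | data) = (1/4)(1/2) + (1/2)(3/10) + (3/4)(3/20) + (1)(1/20) = 7/16.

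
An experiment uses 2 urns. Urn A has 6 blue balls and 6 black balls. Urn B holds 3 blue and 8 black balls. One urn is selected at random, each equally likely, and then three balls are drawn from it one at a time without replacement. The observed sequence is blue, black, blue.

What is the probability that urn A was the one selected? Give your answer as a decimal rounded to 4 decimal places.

0.7377

For each hypothesis, P(data | H) works out to: P(data | urn A) = (6/12)(6/11)(5/10) = 3/22; P(data | urn B) = (3/11)(8/10)(2/9) = 8/165.
Weighting by the prior gives 1/2 · 3/22 = 3/44, 1/2 · 8/165 = 4/165; summing to 61/660.
By Bayes' rule, P(urn A | data) = (3/44) / (61/660) = 45/61.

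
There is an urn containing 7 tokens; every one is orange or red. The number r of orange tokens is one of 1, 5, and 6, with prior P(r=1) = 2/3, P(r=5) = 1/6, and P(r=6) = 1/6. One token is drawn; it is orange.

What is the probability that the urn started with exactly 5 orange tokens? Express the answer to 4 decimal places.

Under each hypothesis, the probability of this draw is: P(data | r = 1) = (1/7) = 1/7; P(data | r = 5) = (5/7) = 5/7; P(data | r = 6) = (6/7) = 6/7.
The prior-weighted likelihoods are 2/3 · 1/7 = 2/21, 1/6 · 5/7 = 5/42, 1/6 · 6/7 = 1/7; summing to 5/14.
So P(r = 5 | data) = (5/42) / (5/14) = 1/3.

0.3333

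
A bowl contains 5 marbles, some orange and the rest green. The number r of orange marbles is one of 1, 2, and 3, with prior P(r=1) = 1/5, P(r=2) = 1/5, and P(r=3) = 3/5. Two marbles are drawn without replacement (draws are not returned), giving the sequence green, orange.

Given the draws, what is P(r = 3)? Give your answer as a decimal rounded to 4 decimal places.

The likelihood of the observed sequence under each hypothesis: P(data | r = 1) = (4/5)(1/4) = 1/5; P(data | r = 2) = (3/5)(2/4) = 3/10; P(data | r = 3) = (2/5)(3/4) = 3/10.
Multiplying each by its prior: 1/5 · 1/5 = 1/25, 1/5 · 3/10 = 3/50, 3/5 · 3/10 = 9/50; summing to 7/25.
Therefore the posterior P(r = 3 | data) = (9/50) / (7/25) = 9/14.

0.6429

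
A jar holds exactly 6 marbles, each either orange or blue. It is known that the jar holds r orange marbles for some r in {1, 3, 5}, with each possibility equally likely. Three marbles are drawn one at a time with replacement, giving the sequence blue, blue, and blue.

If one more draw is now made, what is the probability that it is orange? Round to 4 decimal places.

0.2298

Compute the likelihood of the observed sequence for each case: P(data | r = 1) = (5/6)(5/6)(5/6) = 125/216; P(data | r = 3) = (3/6)(3/6)(3/6) = 1/8; P(data | r = 5) = (1/6)(1/6)(1/6) = 1/216.
The prior-weighted likelihoods are 1/3 · 125/216 = 125/648, 1/3 · 1/8 = 1/24, 1/3 · 1/216 = 1/648; summing to 17/72.
The posterior is then P(r = 1 | data) = 125/153, P(r = 3 | data) = 3/17, P(r = 5 | data) = 1/153.
Averaging over the posterior, P(orange next | data) = (1/6)(125/153) + (1/2)(3/17) + (5/6)(1/153) = 211/918.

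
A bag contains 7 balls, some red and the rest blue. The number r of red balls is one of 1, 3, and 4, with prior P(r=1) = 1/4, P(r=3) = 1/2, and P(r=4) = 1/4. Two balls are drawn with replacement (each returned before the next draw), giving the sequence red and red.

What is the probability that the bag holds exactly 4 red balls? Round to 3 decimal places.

0.457

The likelihood of the observed sequence under each hypothesis: P(data | r = 1) = (1/7)(1/7) = 1/49; P(data | r = 3) = (3/7)(3/7) = 9/49; P(data | r = 4) = (4/7)(4/7) = 16/49.
Multiplying each by its prior: 1/4 · 1/49 = 1/196, 1/2 · 9/49 = 9/98, 1/4 · 16/49 = 4/49; summing to 5/28.
Hence P(r = 4 | data) = (4/49) / (5/28) = 16/35.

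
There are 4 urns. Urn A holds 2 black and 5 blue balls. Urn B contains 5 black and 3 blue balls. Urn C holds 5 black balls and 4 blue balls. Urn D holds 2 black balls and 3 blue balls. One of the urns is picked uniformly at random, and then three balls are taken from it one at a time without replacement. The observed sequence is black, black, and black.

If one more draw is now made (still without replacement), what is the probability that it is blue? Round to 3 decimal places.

For each hypothesis, P(data | H) works out to: P(data | urn A) = (2/7)(1/6)(0/5) = 0; P(data | urn B) = (5/8)(4/7)(3/6) = 5/28; P(data | urn C) = (5/9)(4/8)(3/7) = 5/42; P(data | urn D) = (2/5)(1/4)(0/3) = 0.
Multiplying each by its prior: 1/4 · 0 = 0, 1/4 · 5/28 = 5/112, 1/4 · 5/42 = 5/168, 1/4 · 0 = 0; with total 25/336.
Normalising, the posterior is P(urn A | data) = 0, P(urn B | data) = 3/5, P(urn C | data) = 2/5, P(urn D | data) = 0.
The predictive probability is P(blue next | data) = (3/5)(3/5) + (2/3)(2/5) = 47/75.

0.627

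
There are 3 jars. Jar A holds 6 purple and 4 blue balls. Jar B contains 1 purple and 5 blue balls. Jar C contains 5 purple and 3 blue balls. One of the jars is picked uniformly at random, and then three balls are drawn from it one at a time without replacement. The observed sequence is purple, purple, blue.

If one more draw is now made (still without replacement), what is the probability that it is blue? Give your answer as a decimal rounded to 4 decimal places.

Compute the likelihood of the observed sequence for each case: P(data | jar A) = (6/10)(5/9)(4/8) = 1/6; P(data | jar B) = (1/6)(0/5) = 0; P(data | jar C) = (5/8)(4/7)(3/6) = 5/28.
Multiplying each by its prior: 1/3 · 1/6 = 1/18, 1/3 · 0 = 0, 1/3 · 5/28 = 5/84; with total 29/252.
Dividing through by the total gives posterior P(jar A | data) = 14/29, P(jar B | data) = 0, P(jar C | data) = 15/29.
The predictive probability is P(blue next | data) = (3/7)(14/29) + (2/5)(15/29) = 12/29.

0.4138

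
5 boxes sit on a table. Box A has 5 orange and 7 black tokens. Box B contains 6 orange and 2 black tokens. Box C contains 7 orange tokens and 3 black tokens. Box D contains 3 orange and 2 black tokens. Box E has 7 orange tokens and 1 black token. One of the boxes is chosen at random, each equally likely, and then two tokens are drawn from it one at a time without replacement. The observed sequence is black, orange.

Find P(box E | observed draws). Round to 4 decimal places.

For each hypothesis, P(data | H) works out to: P(data | box A) = (7/12)(5/11) = 0.26515; P(data | box B) = (2/8)(6/7) = 0.21429; P(data | box C) = (3/10)(7/9) = 0.23333; P(data | box D) = (2/5)(3/4) = 0.3; P(data | box E) = (1/8)(7/7) = 0.125.
Multiplying each by its prior: 1/5 · 0.26515 = 0.05303, 1/5 · 0.21429 = 0.042857, 1/5 · 0.23333 = 0.046667, 1/5 · 0.3 = 0.06, 1/5 · 0.125 = 0.025; these sum to 0.22755.
By Bayes' rule, P(box E | data) = (0.025) / (0.22755) = 0.10986.

0.1099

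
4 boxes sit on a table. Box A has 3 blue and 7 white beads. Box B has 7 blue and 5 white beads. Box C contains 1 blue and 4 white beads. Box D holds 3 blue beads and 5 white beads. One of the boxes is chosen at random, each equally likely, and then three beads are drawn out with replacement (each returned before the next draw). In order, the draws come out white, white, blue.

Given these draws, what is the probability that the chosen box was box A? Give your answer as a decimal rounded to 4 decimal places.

Under each hypothesis, the probability of the observed sequence is: P(data | box A) = (7/10)(7/10)(3/10) = 0.147; P(data | box B) = (5/12)(5/12)(7/12) = 0.10127; P(data | box C) = (4/5)(4/5)(1/5) = 0.128; P(data | box D) = (5/8)(5/8)(3/8) = 0.14648.
The prior-weighted likelihoods are 1/4 · 0.147 = 0.03675, 1/4 · 0.10127 = 0.025318, 1/4 · 0.128 = 0.032, 1/4 · 0.14648 = 0.036621; these sum to 0.13069.
So P(box A | data) = (0.03675) / (0.13069) = 0.2812.

0.2812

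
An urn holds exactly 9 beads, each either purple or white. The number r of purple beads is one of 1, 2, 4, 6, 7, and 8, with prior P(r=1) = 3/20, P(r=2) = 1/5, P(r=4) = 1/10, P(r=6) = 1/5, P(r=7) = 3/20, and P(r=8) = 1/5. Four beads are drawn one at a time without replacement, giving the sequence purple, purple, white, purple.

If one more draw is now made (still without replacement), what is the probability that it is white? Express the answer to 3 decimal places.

The likelihood of the observed sequence under each hypothesis: P(data | r = 1) = (1/9)(0/8) = 0; P(data | r = 2) = (2/9)(1/8)(7/7)(0/6) = 0; P(data | r = 4) = (4/9)(3/8)(5/7)(2/6) = 5/126; P(data | r = 6) = (6/9)(5/8)(3/7)(4/6) = 5/42; P(data | r = 7) = (7/9)(6/8)(2/7)(5/6) = 5/36; P(data | r = 8) = (8/9)(7/8)(1/7)(6/6) = 1/9.
Weighting by the prior gives 3/20 · 0 = 0, 1/5 · 0 = 0, 1/10 · 5/126 = 1/252, 1/5 · 5/42 = 1/42, 3/20 · 5/36 = 1/48, 1/5 · 1/9 = 1/45; summing to 17/240.
Dividing through by the total gives posterior P(r = 1 | data) = 0, P(r = 2 | data) = 0, P(r = 4 | data) = 20/357, P(r = 6 | data) = 40/119, P(r = 7 | data) = 5/17, P(r = 8 | data) = 16/51.
So P(white next | data) = Σ P(white next | H) P(H | data) = (4/5)(20/357) + (2/5)(40/119) + (1/5)(5/17) + (0)(16/51) = 5/21.

0.238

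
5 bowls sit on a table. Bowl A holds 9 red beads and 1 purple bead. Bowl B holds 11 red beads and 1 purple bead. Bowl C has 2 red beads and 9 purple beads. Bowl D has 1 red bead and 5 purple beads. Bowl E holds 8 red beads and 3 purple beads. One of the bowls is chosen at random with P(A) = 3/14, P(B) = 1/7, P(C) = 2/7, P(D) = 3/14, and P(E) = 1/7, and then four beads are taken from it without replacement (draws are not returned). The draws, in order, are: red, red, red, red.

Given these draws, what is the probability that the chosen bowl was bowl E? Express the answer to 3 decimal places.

0.119

For each hypothesis, P(data | H) works out to: P(data | bowl A) = (9/10)(8/9)(7/8)(6/7) = 0.6; P(data | bowl B) = (11/12)(10/11)(9/10)(8/9) = 0.66667; P(data | bowl C) = (2/11)(1/10)(0/9) = 0; P(data | bowl D) = (1/6)(0/5) = 0; P(data | bowl E) = (8/11)(7/10)(6/9)(5/8) = 0.21212.
The prior-weighted likelihoods are 3/14 · 0.6 = 0.12857, 1/7 · 0.66667 = 0.095238, 2/7 · 0 = 0, 3/14 · 0 = 0, 1/7 · 0.21212 = 0.030303; with total 0.25411.
By Bayes' rule, P(bowl E | data) = (0.030303) / (0.25411) = 0.11925.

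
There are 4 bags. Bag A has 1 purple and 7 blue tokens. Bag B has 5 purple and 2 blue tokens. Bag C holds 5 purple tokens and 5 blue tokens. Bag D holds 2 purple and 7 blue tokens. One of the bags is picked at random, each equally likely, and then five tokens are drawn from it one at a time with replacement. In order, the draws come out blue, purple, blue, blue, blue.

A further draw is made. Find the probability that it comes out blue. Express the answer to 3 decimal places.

The likelihood of the observed sequence under each hypothesis: P(data | bag A) = (7/8)(1/8)(7/8)(7/8)(7/8) = 0.073273; P(data | bag B) = (2/7)(5/7)(2/7)(2/7)(2/7) = 0.0047599; P(data | bag C) = (5/10)(5/10)(5/10)(5/10)(5/10) = 0.03125; P(data | bag D) = (7/9)(2/9)(7/9)(7/9)(7/9) = 0.081322.
Multiplying each by its prior: 1/4 · 0.073273 = 0.018318, 1/4 · 0.0047599 = 0.00119, 1/4 · 0.03125 = 0.0078125, 1/4 · 0.081322 = 0.020331; summing to 0.047651.
The posterior is then P(bag A | data) = 0.38442, P(bag B | data) = 0.024973, P(bag C | data) = 0.16395, P(bag D | data) = 0.42665.
The predictive probability is P(blue next | data) = (7/8)(0.38442) + (2/7)(0.024973) + (1/2)(0.16395) + (7/9)(0.42665) = 0.75732.

0.757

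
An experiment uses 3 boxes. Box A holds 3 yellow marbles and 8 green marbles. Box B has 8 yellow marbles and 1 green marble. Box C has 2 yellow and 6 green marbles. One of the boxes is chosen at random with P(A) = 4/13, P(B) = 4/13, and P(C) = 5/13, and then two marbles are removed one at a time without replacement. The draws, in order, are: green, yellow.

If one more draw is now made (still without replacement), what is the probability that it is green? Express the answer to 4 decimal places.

Compute the likelihood of the observed sequence for each case: P(data | box A) = (8/11)(3/10) = 0.21818; P(data | box B) = (1/9)(8/8) = 0.11111; P(data | box C) = (6/8)(2/7) = 0.21429.
Multiplying each by its prior: 4/13 · 0.21818 = 0.067133, 4/13 · 0.11111 = 0.034188, 5/13 · 0.21429 = 0.082418; with total 0.18374.
Dividing through by the total gives posterior P(box A | data) = 0.36537, P(box B | data) = 0.18607, P(box C | data) = 0.44856.
Averaging over the posterior, P(green next | data) = (7/9)(0.36537) + (0)(0.18607) + (5/6)(0.44856) = 0.65798.

0.6580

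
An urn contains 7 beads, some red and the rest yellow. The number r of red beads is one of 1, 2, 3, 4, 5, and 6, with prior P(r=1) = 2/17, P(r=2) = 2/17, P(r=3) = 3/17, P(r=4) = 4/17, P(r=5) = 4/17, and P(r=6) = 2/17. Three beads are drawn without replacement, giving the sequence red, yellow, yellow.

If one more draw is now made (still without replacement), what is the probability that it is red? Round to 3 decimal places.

For each hypothesis, P(data | H) works out to: P(data | r = 1) = (1/7)(6/6)(5/5) = 1/7; P(data | r = 2) = (2/7)(5/6)(4/5) = 4/21; P(data | r = 3) = (3/7)(4/6)(3/5) = 6/35; P(data | r = 4) = (4/7)(3/6)(2/5) = 4/35; P(data | r = 5) = (5/7)(2/6)(1/5) = 1/21; P(data | r = 6) = (6/7)(1/6)(0/5) = 0.
Multiplying each by its prior: 2/17 · 1/7 = 2/119, 2/17 · 4/21 = 8/357, 3/17 · 6/35 = 18/595, 4/17 · 4/35 = 16/595, 4/17 · 1/21 = 4/357, 2/17 · 0 = 0; with total 64/595.
The posterior is then P(r = 1 | data) = 5/32, P(r = 2 | data) = 5/24, P(r = 3 | data) = 9/32, P(r = 4 | data) = 1/4, P(r = 5 | data) = 5/48, P(r = 6 | data) = 0.
Averaging over the posterior, P(red next | data) = (0)(5/32) + (1/4)(5/24) + (1/2)(9/32) + (3/4)(1/4) + (1)(5/48) = 31/64.

0.484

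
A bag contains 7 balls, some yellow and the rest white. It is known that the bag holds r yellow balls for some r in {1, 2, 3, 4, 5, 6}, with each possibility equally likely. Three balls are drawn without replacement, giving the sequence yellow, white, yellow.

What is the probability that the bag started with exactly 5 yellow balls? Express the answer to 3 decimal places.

For each hypothesis, P(data | H) works out to: P(data | r = 1) = (1/7)(6/6)(0/5) = 0; P(data | r = 2) = (2/7)(5/6)(1/5) = 1/21; P(data | r = 3) = (3/7)(4/6)(2/5) = 4/35; P(data | r = 4) = (4/7)(3/6)(3/5) = 6/35; P(data | r = 5) = (5/7)(2/6)(4/5) = 4/21; P(data | r = 6) = (6/7)(1/6)(5/5) = 1/7.
Weighting by the prior gives 1/6 · 0 = 0, 1/6 · 1/21 = 1/126, 1/6 · 4/35 = 2/105, 1/6 · 6/35 = 1/35, 1/6 · 4/21 = 2/63, 1/6 · 1/7 = 1/42; these sum to 1/9.
So P(r = 5 | data) = (2/63) / (1/9) = 2/7.

0.286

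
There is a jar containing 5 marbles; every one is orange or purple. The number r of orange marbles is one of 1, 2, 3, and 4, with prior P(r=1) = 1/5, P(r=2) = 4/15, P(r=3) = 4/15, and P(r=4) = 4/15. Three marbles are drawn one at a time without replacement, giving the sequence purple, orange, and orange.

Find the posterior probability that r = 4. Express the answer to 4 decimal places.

For each hypothesis, P(data | H) works out to: P(data | r = 1) = (4/5)(1/4)(0/3) = 0; P(data | r = 2) = (3/5)(2/4)(1/3) = 1/10; P(data | r = 3) = (2/5)(3/4)(2/3) = 1/5; P(data | r = 4) = (1/5)(4/4)(3/3) = 1/5.
Multiplying each by its prior: 1/5 · 0 = 0, 4/15 · 1/10 = 2/75, 4/15 · 1/5 = 4/75, 4/15 · 1/5 = 4/75; with total 2/15.
Hence P(r = 4 | data) = (4/75) / (2/15) = 2/5.

0.4000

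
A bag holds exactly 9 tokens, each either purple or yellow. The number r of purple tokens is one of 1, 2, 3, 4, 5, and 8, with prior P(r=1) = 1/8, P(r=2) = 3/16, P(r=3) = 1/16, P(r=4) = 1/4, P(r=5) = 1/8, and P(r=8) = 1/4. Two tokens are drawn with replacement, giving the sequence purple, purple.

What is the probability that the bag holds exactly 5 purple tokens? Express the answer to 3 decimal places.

The likelihood of the observed sequence under each hypothesis: P(data | r = 1) = (1/9)(1/9) = 1/81; P(data | r = 2) = (2/9)(2/9) = 4/81; P(data | r = 3) = (3/9)(3/9) = 1/9; P(data | r = 4) = (4/9)(4/9) = 16/81; P(data | r = 5) = (5/9)(5/9) = 25/81; P(data | r = 8) = (8/9)(8/9) = 64/81.
The prior-weighted likelihoods are 1/8 · 1/81 = 1/648, 3/16 · 4/81 = 1/108, 1/16 · 1/9 = 1/144, 1/4 · 16/81 = 4/81, 1/8 · 25/81 = 25/648, 1/4 · 64/81 = 16/81; summing to 131/432.
Therefore the posterior P(r = 5 | data) = (25/648) / (131/432) = 50/393.

0.127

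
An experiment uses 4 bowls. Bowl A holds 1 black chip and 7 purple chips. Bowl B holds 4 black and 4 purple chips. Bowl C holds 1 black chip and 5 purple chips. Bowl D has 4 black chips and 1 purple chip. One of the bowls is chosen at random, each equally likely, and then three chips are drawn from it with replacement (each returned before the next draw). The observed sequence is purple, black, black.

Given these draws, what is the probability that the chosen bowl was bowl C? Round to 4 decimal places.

For each hypothesis, P(data | H) works out to: P(data | bowl A) = (7/8)(1/8)(1/8) = 0.013672; P(data | bowl B) = (4/8)(4/8)(4/8) = 0.125; P(data | bowl C) = (5/6)(1/6)(1/6) = 0.023148; P(data | bowl D) = (1/5)(4/5)(4/5) = 0.128.
The prior-weighted likelihoods are 1/4 · 0.013672 = 0.003418, 1/4 · 0.125 = 0.03125, 1/4 · 0.023148 = 0.005787, 1/4 · 0.128 = 0.032; with total 0.072455.
So P(bowl C | data) = (0.005787) / (0.072455) = 0.079871.

0.0799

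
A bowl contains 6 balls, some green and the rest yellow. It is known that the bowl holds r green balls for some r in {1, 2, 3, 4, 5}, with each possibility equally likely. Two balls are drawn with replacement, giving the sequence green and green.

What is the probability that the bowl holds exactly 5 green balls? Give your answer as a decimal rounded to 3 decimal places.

Under each hypothesis, the probability of the observed sequence is: P(data | r = 1) = (1/6)(1/6) = 1/36; P(data | r = 2) = (2/6)(2/6) = 1/9; P(data | r = 3) = (3/6)(3/6) = 1/4; P(data | r = 4) = (4/6)(4/6) = 4/9; P(data | r = 5) = (5/6)(5/6) = 25/36.
Weighting by the prior gives 1/5 · 1/36 = 1/180, 1/5 · 1/9 = 1/45, 1/5 · 1/4 = 1/20, 1/5 · 4/9 = 4/45, 1/5 · 25/36 = 5/36; with total 11/36.
By Bayes' rule, P(r = 5 | data) = (5/36) / (11/36) = 5/11.

0.455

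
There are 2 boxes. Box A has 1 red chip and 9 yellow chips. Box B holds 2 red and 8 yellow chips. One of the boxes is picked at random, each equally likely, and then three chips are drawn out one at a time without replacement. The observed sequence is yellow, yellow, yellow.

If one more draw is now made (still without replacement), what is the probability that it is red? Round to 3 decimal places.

0.200

For each hypothesis, P(data | H) works out to: P(data | box A) = (9/10)(8/9)(7/8) = 7/10; P(data | box B) = (8/10)(7/9)(6/8) = 7/15.
The prior-weighted likelihoods are 1/2 · 7/10 = 7/20, 1/2 · 7/15 = 7/30; with total 7/12.
Dividing through by the total gives posterior P(box A | data) = 3/5, P(box B | data) = 2/5.
So P(red next | data) = Σ P(red next | H) P(H | data) = (1/7)(3/5) + (2/7)(2/5) = 1/5.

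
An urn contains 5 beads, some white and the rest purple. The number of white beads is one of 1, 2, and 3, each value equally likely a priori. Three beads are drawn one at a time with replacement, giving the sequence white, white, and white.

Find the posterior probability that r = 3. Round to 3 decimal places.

For each hypothesis, P(data | H) works out to: P(data | r = 1) = (1/5)(1/5)(1/5) = 1/125; P(data | r = 2) = (2/5)(2/5)(2/5) = 8/125; P(data | r = 3) = (3/5)(3/5)(3/5) = 27/125.
The prior-weighted likelihoods are 1/3 · 1/125 = 1/375, 1/3 · 8/125 = 8/375, 1/3 · 27/125 = 9/125; summing to 12/125.
Therefore the posterior P(r = 3 | data) = (9/125) / (12/125) = 3/4.

0.750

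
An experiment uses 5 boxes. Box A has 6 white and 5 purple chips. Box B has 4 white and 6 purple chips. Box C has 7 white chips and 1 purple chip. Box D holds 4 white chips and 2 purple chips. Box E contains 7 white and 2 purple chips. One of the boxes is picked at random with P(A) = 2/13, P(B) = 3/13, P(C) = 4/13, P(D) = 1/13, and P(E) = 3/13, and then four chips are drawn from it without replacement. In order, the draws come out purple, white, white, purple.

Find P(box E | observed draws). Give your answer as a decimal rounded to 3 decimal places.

0.162

For each hypothesis, P(data | H) works out to: P(data | box A) = (5/11)(6/10)(5/9)(4/8) = 0.075758; P(data | box B) = (6/10)(4/9)(3/8)(5/7) = 0.071429; P(data | box C) = (1/8)(7/7)(6/6)(0/5) = 0; P(data | box D) = (2/6)(4/5)(3/4)(1/3) = 0.066667; P(data | box E) = (2/9)(7/8)(6/7)(1/6) = 0.027778.
Weighting by the prior gives 2/13 · 0.075758 = 0.011655, 3/13 · 0.071429 = 0.016484, 4/13 · 0 = 0, 1/13 · 0.066667 = 0.0051282, 3/13 · 0.027778 = 0.0064103; these sum to 0.039677.
So P(box E | data) = (0.0064103) / (0.039677) = 0.16156.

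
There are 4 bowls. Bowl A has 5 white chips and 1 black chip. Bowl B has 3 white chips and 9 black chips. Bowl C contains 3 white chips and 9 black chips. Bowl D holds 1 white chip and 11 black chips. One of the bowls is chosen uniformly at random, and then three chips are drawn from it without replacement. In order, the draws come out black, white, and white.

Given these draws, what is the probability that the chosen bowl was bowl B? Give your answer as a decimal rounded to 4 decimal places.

0.1646

Under each hypothesis, the probability of the observed sequence is: P(data | bowl A) = (1/6)(5/5)(4/4) = 1/6; P(data | bowl B) = (9/12)(3/11)(2/10) = 9/220; P(data | bowl C) = (9/12)(3/11)(2/10) = 9/220; P(data | bowl D) = (11/12)(1/11)(0/10) = 0.
Weighting by the prior gives 1/4 · 1/6 = 1/24, 1/4 · 9/220 = 9/880, 1/4 · 9/220 = 9/880, 1/4 · 0 = 0; with total 41/660.
Hence P(bowl B | data) = (9/880) / (41/660) = 27/164.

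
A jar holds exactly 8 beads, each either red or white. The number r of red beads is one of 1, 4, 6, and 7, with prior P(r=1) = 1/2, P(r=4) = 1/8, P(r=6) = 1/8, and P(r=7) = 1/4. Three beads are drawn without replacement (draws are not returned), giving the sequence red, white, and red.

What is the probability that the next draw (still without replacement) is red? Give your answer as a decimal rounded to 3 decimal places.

0.788

The likelihood of the observed sequence under each hypothesis: P(data | r = 1) = (1/8)(7/7)(0/6) = 0; P(data | r = 4) = (4/8)(4/7)(3/6) = 1/7; P(data | r = 6) = (6/8)(2/7)(5/6) = 5/28; P(data | r = 7) = (7/8)(1/7)(6/6) = 1/8.
Weighting by the prior gives 1/2 · 0 = 0, 1/8 · 1/7 = 1/56, 1/8 · 5/28 = 5/224, 1/4 · 1/8 = 1/32; with total 1/14.
Normalising, the posterior is P(r = 1 | data) = 0, P(r = 4 | data) = 1/4, P(r = 6 | data) = 5/16, P(r = 7 | data) = 7/16.
Averaging over the posterior, P(red next | data) = (2/5)(1/4) + (4/5)(5/16) + (1)(7/16) = 63/80.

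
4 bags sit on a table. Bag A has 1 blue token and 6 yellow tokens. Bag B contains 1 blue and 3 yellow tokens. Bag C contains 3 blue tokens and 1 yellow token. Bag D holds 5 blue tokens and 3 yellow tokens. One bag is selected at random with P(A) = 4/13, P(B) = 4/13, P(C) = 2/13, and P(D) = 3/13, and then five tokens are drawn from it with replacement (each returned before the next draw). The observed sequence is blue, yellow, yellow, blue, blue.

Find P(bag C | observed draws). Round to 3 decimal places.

0.264

Compute the likelihood of the observed sequence for each case: P(data | bag A) = (1/7)(6/7)(6/7)(1/7)(1/7) = 0.002142; P(data | bag B) = (1/4)(3/4)(3/4)(1/4)(1/4) = 0.0087891; P(data | bag C) = (3/4)(1/4)(1/4)(3/4)(3/4) = 0.026367; P(data | bag D) = (5/8)(3/8)(3/8)(5/8)(5/8) = 0.034332.
Weighting by the prior gives 4/13 · 0.002142 = 0.00065907, 4/13 · 0.0087891 = 0.0027043, 2/13 · 0.026367 = 0.0040565, 3/13 · 0.034332 = 0.0079228; with total 0.015343.
Hence P(bag C | data) = (0.0040565) / (0.015343) = 0.26439.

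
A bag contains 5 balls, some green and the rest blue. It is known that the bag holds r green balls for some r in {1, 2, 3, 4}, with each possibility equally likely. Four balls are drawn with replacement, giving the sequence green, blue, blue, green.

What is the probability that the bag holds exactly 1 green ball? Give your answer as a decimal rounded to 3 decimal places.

0.154

The likelihood of the observed sequence under each hypothesis: P(data | r = 1) = (1/5)(4/5)(4/5)(1/5) = 16/625; P(data | r = 2) = (2/5)(3/5)(3/5)(2/5) = 36/625; P(data | r = 3) = (3/5)(2/5)(2/5)(3/5) = 36/625; P(data | r = 4) = (4/5)(1/5)(1/5)(4/5) = 16/625.
The prior-weighted likelihoods are 1/4 · 16/625 = 4/625, 1/4 · 36/625 = 9/625, 1/4 · 36/625 = 9/625, 1/4 · 16/625 = 4/625; summing to 26/625.
Therefore the posterior P(r = 1 | data) = (4/625) / (26/625) = 2/13.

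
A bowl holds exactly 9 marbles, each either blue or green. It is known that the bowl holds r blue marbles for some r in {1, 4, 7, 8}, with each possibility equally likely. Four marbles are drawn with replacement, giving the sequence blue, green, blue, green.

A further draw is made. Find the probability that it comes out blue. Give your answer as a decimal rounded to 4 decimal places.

0.5445

Compute the likelihood of the observed sequence for each case: P(data | r = 1) = (1/9)(8/9)(1/9)(8/9) = 0.0097546; P(data | r = 4) = (4/9)(5/9)(4/9)(5/9) = 0.060966; P(data | r = 7) = (7/9)(2/9)(7/9)(2/9) = 0.029873; P(data | r = 8) = (8/9)(1/9)(8/9)(1/9) = 0.0097546.
Weighting by the prior gives 1/4 · 0.0097546 = 0.0024387, 1/4 · 0.060966 = 0.015242, 1/4 · 0.029873 = 0.0074684, 1/4 · 0.0097546 = 0.0024387; with total 0.027587.
The posterior is then P(r = 1 | data) = 0.088398, P(r = 4 | data) = 0.55249, P(r = 7 | data) = 0.27072, P(r = 8 | data) = 0.088398.
The predictive probability is P(blue next | data) = (1/9)(0.088398) + (4/9)(0.55249) + (7/9)(0.27072) + (8/9)(0.088398) = 0.54451.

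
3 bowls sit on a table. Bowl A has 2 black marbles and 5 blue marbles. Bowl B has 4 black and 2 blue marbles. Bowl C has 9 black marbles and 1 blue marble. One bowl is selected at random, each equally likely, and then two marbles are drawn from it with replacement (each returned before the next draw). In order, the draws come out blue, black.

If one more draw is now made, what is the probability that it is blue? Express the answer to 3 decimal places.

Under each hypothesis, the probability of the observed sequence is: P(data | bowl A) = (5/7)(2/7) = 0.20408; P(data | bowl B) = (2/6)(4/6) = 0.22222; P(data | bowl C) = (1/10)(9/10) = 0.09.
Multiplying each by its prior: 1/3 · 0.20408 = 0.068027, 1/3 · 0.22222 = 0.074074, 1/3 · 0.09 = 0.03; with total 0.1721.
Normalising, the posterior is P(bowl A | data) = 0.39527, P(bowl B | data) = 0.43041, P(bowl C | data) = 0.17432.
Averaging over the posterior, P(blue next | data) = (5/7)(0.39527) + (1/3)(0.43041) + (1/10)(0.17432) = 0.44324.

0.443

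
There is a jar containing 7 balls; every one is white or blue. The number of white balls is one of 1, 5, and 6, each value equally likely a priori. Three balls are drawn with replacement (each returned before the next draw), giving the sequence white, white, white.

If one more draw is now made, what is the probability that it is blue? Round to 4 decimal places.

For each hypothesis, P(data | H) works out to: P(data | r = 1) = (1/7)(1/7)(1/7) = 0.0029155; P(data | r = 5) = (5/7)(5/7)(5/7) = 0.36443; P(data | r = 6) = (6/7)(6/7)(6/7) = 0.62974.
Weighting by the prior gives 1/3 · 0.0029155 = 0.00097182, 1/3 · 0.36443 = 0.12148, 1/3 · 0.62974 = 0.20991; with total 0.33236.
Dividing through by the total gives posterior P(r = 1 | data) = 0.002924, P(r = 5 | data) = 0.3655, P(r = 6 | data) = 0.63158.
The predictive probability is P(blue next | data) = (6/7)(0.002924) + (2/7)(0.3655) + (1/7)(0.63158) = 0.19716.

0.1972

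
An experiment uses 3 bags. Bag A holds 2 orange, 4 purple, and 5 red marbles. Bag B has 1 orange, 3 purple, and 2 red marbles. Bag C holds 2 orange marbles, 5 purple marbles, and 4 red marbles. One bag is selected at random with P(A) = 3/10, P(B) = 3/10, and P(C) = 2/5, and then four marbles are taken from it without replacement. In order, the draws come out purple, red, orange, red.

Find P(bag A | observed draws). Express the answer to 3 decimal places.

0.354

Under each hypothesis, the probability of the observed sequence is: P(data | bag A) = (4/11)(5/10)(2/9)(4/8) = 0.020202; P(data | bag B) = (3/6)(2/5)(1/4)(1/3) = 0.016667; P(data | bag C) = (5/11)(4/10)(2/9)(3/8) = 0.015152.
The prior-weighted likelihoods are 3/10 · 0.020202 = 0.0060606, 3/10 · 0.016667 = 0.005, 2/5 · 0.015152 = 0.0060606; with total 0.017121.
By Bayes' rule, P(bag A | data) = (0.0060606) / (0.017121) = 0.35398.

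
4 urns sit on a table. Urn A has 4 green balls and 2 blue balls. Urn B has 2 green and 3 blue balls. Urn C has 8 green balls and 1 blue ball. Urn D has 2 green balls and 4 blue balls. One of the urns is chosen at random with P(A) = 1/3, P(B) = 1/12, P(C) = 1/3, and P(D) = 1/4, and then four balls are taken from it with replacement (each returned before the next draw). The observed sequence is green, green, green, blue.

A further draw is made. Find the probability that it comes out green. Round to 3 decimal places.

Under each hypothesis, the probability of the observed sequence is: P(data | urn A) = (4/6)(4/6)(4/6)(2/6) = 0.098765; P(data | urn B) = (2/5)(2/5)(2/5)(3/5) = 0.0384; P(data | urn C) = (8/9)(8/9)(8/9)(1/9) = 0.078037; P(data | urn D) = (2/6)(2/6)(2/6)(4/6) = 0.024691.
The prior-weighted likelihoods are 1/3 · 0.098765 = 0.032922, 1/12 · 0.0384 = 0.0032, 1/3 · 0.078037 = 0.026012, 1/4 · 0.024691 = 0.0061728; with total 0.068307.
Normalising, the posterior is P(urn A | data) = 0.48197, P(urn B | data) = 0.046847, P(urn C | data) = 0.38081, P(urn D | data) = 0.090369.
The predictive probability is P(green next | data) = (2/3)(0.48197) + (2/5)(0.046847) + (8/9)(0.38081) + (1/3)(0.090369) = 0.70868.

0.709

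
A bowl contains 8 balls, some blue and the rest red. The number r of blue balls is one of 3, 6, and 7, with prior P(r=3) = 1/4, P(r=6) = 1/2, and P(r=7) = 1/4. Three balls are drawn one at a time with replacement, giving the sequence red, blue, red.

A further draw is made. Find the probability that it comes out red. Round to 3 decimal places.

0.460

Compute the likelihood of the observed sequence for each case: P(data | r = 3) = (5/8)(3/8)(5/8) = 0.14648; P(data | r = 6) = (2/8)(6/8)(2/8) = 0.046875; P(data | r = 7) = (1/8)(7/8)(1/8) = 0.013672.
Weighting by the prior gives 1/4 · 0.14648 = 0.036621, 1/2 · 0.046875 = 0.023438, 1/4 · 0.013672 = 0.003418; these sum to 0.063477.
Normalising, the posterior is P(r = 3 | data) = 0.57692, P(r = 6 | data) = 0.36923, P(r = 7 | data) = 0.053846.
So P(red next | data) = Σ P(red next | H) P(H | data) = (5/8)(0.57692) + (1/4)(0.36923) + (1/8)(0.053846) = 0.45962.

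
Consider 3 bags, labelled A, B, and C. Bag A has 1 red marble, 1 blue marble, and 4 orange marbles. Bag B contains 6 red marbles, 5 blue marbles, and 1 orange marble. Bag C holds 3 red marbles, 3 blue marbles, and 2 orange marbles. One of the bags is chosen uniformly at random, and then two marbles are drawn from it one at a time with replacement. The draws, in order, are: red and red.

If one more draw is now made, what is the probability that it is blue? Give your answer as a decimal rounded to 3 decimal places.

0.386

Compute the likelihood of the observed sequence for each case: P(data | bag A) = (1/6)(1/6) = 0.027778; P(data | bag B) = (6/12)(6/12) = 0.25; P(data | bag C) = (3/8)(3/8) = 0.14062.
Multiplying each by its prior: 1/3 · 0.027778 = 0.0092593, 1/3 · 0.25 = 0.083333, 1/3 · 0.14062 = 0.046875; summing to 0.13947.
Normalising, the posterior is P(bag A | data) = 0.06639, P(bag B | data) = 0.59751, P(bag C | data) = 0.3361.
Averaging over the posterior, P(blue next | data) = (1/6)(0.06639) + (5/12)(0.59751) + (3/8)(0.3361) = 0.38607.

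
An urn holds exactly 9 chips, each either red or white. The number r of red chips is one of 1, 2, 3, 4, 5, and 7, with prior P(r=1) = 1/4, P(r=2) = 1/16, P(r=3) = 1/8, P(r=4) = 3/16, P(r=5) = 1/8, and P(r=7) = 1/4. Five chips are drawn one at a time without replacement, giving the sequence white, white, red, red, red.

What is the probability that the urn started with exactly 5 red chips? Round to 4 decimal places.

Compute the likelihood of the observed sequence for each case: P(data | r = 1) = (8/9)(7/8)(1/7)(0/6) = 0; P(data | r = 2) = (7/9)(6/8)(2/7)(1/6)(0/5) = 0; P(data | r = 3) = (6/9)(5/8)(3/7)(2/6)(1/5) = 0.011905; P(data | r = 4) = (5/9)(4/8)(4/7)(3/6)(2/5) = 0.031746; P(data | r = 5) = (4/9)(3/8)(5/7)(4/6)(3/5) = 0.047619; P(data | r = 7) = (2/9)(1/8)(7/7)(6/6)(5/5) = 0.027778.
The prior-weighted likelihoods are 1/4 · 0 = 0, 1/16 · 0 = 0, 1/8 · 0.011905 = 0.0014881, 3/16 · 0.031746 = 0.0059524, 1/8 · 0.047619 = 0.0059524, 1/4 · 0.027778 = 0.0069444; these sum to 0.020337.
Therefore the posterior P(r = 5 | data) = (0.0059524) / (0.020337) = 0.29268.

0.2927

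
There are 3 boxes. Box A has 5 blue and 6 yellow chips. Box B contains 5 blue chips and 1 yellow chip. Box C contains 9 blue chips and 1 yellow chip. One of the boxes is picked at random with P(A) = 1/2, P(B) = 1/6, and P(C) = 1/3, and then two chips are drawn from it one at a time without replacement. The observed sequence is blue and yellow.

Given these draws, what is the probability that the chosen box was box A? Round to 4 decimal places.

0.6905

The likelihood of the observed sequence under each hypothesis: P(data | box A) = (5/11)(6/10) = 0.27273; P(data | box B) = (5/6)(1/5) = 0.16667; P(data | box C) = (9/10)(1/9) = 0.1.
Weighting by the prior gives 1/2 · 0.27273 = 0.13636, 1/6 · 0.16667 = 0.027778, 1/3 · 0.1 = 0.033333; summing to 0.19747.
By Bayes' rule, P(box A | data) = (0.13636) / (0.19747) = 0.69054.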